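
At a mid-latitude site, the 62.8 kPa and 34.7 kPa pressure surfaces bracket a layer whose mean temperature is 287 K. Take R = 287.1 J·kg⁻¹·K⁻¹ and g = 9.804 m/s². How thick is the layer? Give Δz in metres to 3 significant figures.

Hypsometric equation: Δz = (R T̄/g) ln(P₁/P₂).
R T̄/g = 287.1 × 287 / 9.804 = 8404.5 m.
ln(62.8/34.7) = ln(1.8098) = 0.59322.
Δz = 8404.5 × 0.59322 = 4985.7 m.

Δz ≈ 4990 m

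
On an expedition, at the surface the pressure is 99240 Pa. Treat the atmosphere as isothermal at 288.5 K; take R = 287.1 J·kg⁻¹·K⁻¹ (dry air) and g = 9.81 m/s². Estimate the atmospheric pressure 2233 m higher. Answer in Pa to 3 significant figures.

Scale height: H = RT/g = 287.1 × 288.5 / 9.81 = 8443.3 m.
Barometric formula: P = P₀ exp(−z/H).
z/H = 2233.0/8443.3 = 0.26447; exp(−0.26447) = 0.76761.
P = 99240 × 0.76761 = 76178 Pa.

P ≈ 76200 Pa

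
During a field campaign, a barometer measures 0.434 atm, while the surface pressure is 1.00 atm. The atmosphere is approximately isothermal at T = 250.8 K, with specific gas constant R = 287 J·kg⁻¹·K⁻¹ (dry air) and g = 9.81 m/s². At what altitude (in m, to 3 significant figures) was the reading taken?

z ≈ 6120 m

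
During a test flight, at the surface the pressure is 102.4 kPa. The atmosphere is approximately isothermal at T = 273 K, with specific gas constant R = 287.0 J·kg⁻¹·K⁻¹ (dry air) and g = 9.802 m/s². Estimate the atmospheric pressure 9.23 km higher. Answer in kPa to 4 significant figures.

P ≈ 32.27 kPa

Scale height: H = RT/g = 287.0 × 273 / 9.802 = 7993.4 m.
Barometric formula: P = P₀ exp(−z/H).
z/H = 9230.0/7993.4 = 1.1547; exp(−1.1547) = 0.31515.
P = 102.4 × 0.31515 = 32.271 kPa.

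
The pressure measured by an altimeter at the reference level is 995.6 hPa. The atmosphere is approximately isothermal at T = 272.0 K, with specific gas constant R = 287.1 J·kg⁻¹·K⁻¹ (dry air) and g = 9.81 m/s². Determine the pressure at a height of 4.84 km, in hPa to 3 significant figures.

Scale height: H = RT/g = 287.1 × 272.0 / 9.81 = 7960.4 m.
Barometric formula: P = P₀ exp(−z/H).
z/H = 4840.0/7960.4 = 0.60801; exp(−0.60801) = 0.54443.
P = 995.6 × 0.54443 = 542.03 hPa.

P ≈ 542 hPa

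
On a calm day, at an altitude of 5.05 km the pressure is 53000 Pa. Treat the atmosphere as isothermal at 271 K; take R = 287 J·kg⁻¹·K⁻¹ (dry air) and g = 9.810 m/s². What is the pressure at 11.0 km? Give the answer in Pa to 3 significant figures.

P ≈ 25000 Pa

Scale height: H = RT/g = 287 × 271 / 9.810 = 7928.3 m.
Between two levels, P₂ = P₁ exp(−Δz/H) with Δz = z₂ − z₁.
Δz = 11000 − 5050.0 = 5950.0 m; Δz/H = 5950.0/7928.3 = 0.75048.
P₂ = 53000 × exp(−0.75048) = 53000 × 0.47214 = 25023 Pa.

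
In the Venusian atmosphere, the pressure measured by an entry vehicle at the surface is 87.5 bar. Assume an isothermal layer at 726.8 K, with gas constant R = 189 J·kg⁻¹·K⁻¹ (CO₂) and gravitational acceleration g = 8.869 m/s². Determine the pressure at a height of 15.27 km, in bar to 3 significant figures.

P ≈ 32.6 bar

Scale height: H = RT/g = 189 × 726.8 / 8.869 = 15488 m.
Barometric formula: P = P₀ exp(−z/H).
z/H = 15270/15488 = 0.98592; exp(−0.98592) = 0.37310.
P = 87.5 × 0.37310 = 32.646 bar.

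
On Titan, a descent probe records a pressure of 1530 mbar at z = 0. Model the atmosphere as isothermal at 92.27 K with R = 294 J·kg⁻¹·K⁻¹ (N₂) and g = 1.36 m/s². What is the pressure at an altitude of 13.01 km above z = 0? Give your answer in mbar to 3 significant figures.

P ≈ 797 mbar

Scale height: H = RT/g = 294 × 92.27 / 1.36 = 19947 m.
Barometric formula: P = P₀ exp(−z/H).
z/H = 13010/19947 = 0.65223; exp(−0.65223) = 0.52088.
P = 1530 × 0.52088 = 796.95 mbar.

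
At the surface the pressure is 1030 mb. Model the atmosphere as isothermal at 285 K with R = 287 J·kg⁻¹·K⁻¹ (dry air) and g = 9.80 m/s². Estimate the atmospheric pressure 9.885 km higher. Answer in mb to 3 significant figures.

P ≈ 315 mb

Scale height: H = RT/g = 287 × 285 / 9.80 = 8346.4 m.
Barometric formula: P = P₀ exp(−z/H).
z/H = 9885.0/8346.4 = 1.1843; exp(−1.1843) = 0.30596.
P = 1030 × 0.30596 = 315.14 mb.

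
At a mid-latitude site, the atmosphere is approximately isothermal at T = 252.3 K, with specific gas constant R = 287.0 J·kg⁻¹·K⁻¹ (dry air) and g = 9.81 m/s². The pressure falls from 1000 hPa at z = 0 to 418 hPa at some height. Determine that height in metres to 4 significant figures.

z ≈ 6438 m

Scale height: H = RT/g = 287.0 × 252.3 / 9.81 = 7381.3 m.
Invert the barometric formula: z = H ln(P₀/P).
P₀/P = 1000/418 = 2.3923; ln(2.3923) = 0.87226.
z = 7381.3 × 0.87226 = 6438.4 m.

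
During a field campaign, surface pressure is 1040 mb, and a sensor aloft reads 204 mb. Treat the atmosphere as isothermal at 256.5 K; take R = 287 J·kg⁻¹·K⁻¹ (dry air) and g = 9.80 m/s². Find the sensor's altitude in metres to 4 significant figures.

Scale height: H = RT/g = 287 × 256.5 / 9.80 = 7511.8 m.
Invert the barometric formula: z = H ln(P₀/P).
P₀/P = 1040/204 = 5.0980; ln(5.0980) = 1.6288.
z = 7511.8 × 1.6288 = 12235 m.

z ≈ 12240 m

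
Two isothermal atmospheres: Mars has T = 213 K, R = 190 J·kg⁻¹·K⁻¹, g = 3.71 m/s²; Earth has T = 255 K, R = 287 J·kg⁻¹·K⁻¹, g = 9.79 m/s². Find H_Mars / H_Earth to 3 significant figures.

H_Mars/H_Earth ≈ 1.46

H = RT/g for each body.
H_Mars = 190 × 213 / 3.71 = 10908 m.
H_Earth = 287 × 255 / 9.79 = 7475.5 m.
H_Mars/H_Earth = 10908/7475.5 = 1.4592.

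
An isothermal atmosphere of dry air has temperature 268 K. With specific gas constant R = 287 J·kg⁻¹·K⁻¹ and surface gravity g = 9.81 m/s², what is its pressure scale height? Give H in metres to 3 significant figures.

The scale height of an isothermal atmosphere is H = RT/g.
H = 287 × 268 / 9.81 = 76916/9.81 = 7840.6 m.

H ≈ 7840 m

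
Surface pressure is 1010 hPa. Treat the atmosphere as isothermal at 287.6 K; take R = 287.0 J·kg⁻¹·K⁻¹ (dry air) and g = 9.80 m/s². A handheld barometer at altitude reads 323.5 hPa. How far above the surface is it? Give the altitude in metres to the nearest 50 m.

z ≈ 9600 m

Scale height: H = RT/g = 287.0 × 287.6 / 9.80 = 8422.6 m.
Invert the barometric formula: z = H ln(P₀/P).
P₀/P = 1010/323.5 = 3.1221; ln(3.1221) = 1.1385.
z = 8422.6 × 1.1385 = 9589.1 m.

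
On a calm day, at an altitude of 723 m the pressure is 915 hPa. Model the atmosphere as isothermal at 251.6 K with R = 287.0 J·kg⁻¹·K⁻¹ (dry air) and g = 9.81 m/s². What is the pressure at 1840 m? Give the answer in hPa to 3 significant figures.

P ≈ 786 hPa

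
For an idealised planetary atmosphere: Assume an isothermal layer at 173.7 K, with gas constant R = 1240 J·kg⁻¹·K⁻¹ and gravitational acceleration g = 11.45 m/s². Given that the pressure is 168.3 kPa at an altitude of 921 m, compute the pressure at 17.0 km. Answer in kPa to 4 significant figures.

P ≈ 71.59 kPa

Scale height: H = RT/g = 1240 × 173.7 / 11.45 = 18811 m.
Between two levels, P₂ = P₁ exp(−Δz/H) with Δz = z₂ − z₁.
Δz = 17000 − 921.00 = 16079 m; Δz/H = 16079/18811 = 0.85477.
P₂ = 168.3 × exp(−0.85477) = 168.3 × 0.42538 = 71.591 kPa.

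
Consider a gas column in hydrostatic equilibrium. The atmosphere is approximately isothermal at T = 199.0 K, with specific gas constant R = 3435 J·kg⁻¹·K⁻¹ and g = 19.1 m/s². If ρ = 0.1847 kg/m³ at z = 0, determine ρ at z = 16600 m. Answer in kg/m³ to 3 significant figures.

ρ ≈ 0.116 kg/m³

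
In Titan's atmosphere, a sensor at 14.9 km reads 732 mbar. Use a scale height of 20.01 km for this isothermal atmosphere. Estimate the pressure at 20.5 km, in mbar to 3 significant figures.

P ≈ 553 mbar

Between two levels, P₂ = P₁ exp(−Δz/H) with Δz = z₂ − z₁.
Δz = 20500 − 14900 = 5600.0 m; Δz/H = 5600.0/20010 = 0.27986.
P₂ = 732 × exp(−0.27986) = 732 × 0.75589 = 553.31 mbar.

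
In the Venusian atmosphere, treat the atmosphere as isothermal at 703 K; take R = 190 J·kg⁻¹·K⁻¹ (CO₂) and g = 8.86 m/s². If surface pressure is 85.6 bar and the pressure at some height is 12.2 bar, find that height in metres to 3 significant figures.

z ≈ 29400 m

Scale height: H = RT/g = 190 × 703 / 8.86 = 15076 m.
Invert the barometric formula: z = H ln(P₀/P).
P₀/P = 85.6/12.2 = 7.0164; ln(7.0164) = 1.9483.
z = 15076 × 1.9483 = 29373 m.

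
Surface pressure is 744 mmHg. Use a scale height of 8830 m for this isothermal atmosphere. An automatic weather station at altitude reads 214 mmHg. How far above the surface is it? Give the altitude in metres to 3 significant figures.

Invert the barometric formula: z = H ln(P₀/P).
P₀/P = 744/214 = 3.4766; ln(3.4766) = 1.2461.
z = 8830.0 × 1.2461 = 11003 m.

z ≈ 11000 m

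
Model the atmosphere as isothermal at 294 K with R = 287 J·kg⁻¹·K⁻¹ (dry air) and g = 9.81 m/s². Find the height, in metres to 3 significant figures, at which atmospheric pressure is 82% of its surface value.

z ≈ 1710 m

Scale height: H = RT/g = 287 × 294 / 9.81 = 8601.2 m.
Set P/P₀ = exp(−z/H) = 0.82, so z = −H ln(0.82).
−ln(0.82) = 0.19845; z = 8601.2 × 0.19845 = 1706.9 m.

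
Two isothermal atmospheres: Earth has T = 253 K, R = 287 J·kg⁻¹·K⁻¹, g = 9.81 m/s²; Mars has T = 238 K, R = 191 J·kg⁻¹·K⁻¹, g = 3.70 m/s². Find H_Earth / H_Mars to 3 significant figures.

H_Earth/H_Mars ≈ 0.602

H = RT/g for each body.
H_Earth = 287 × 253 / 9.81 = 7401.7 m.
H_Mars = 191 × 238 / 3.70 = 12286 m.
H_Earth/H_Mars = 7401.7/12286 = 0.60245.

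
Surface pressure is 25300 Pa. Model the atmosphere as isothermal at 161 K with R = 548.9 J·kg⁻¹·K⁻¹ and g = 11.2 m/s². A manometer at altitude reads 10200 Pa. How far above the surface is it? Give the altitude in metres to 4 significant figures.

z ≈ 7168 m

Scale height: H = RT/g = 548.9 × 161 / 11.2 = 7890.4 m.
Invert the barometric formula: z = H ln(P₀/P).
P₀/P = 25300/10200 = 2.4804; ln(2.4804) = 0.90842.
z = 7890.4 × 0.90842 = 7167.8 m.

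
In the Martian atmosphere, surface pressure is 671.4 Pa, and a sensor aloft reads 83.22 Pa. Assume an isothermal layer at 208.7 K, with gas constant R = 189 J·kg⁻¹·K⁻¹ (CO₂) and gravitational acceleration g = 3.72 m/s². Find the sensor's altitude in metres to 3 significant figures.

z ≈ 22100 m

Scale height: H = RT/g = 189 × 208.7 / 3.72 = 10603 m.
Invert the barometric formula: z = H ln(P₀/P).
P₀/P = 671.4/83.22 = 8.0678; ln(8.0678) = 2.0879.
z = 10603 × 2.0879 = 22138 m.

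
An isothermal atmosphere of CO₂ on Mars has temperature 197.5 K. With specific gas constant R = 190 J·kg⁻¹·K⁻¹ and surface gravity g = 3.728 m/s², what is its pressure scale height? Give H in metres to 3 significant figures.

H ≈ 10100 m

The scale height of an isothermal atmosphere is H = RT/g.
H = 190 × 197.5 / 3.728 = 37525/3.728 = 10066 m.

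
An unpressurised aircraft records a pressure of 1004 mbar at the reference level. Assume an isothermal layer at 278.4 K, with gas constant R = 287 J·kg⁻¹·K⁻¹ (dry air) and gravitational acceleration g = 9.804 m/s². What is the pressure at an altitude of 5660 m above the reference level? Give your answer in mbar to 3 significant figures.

Scale height: H = RT/g = 287 × 278.4 / 9.804 = 8149.8 m.
Barometric formula: P = P₀ exp(−z/H).
z/H = 5660.0/8149.8 = 0.69450; exp(−0.69450) = 0.49932.
P = 1004 × 0.49932 = 501.32 mbar.

P ≈ 501 mbar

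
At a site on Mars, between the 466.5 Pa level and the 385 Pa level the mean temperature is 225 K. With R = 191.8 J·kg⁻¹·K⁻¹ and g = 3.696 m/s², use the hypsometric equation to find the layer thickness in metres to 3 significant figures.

Δz ≈ 2240 m

Hypsometric equation: Δz = (R T̄/g) ln(P₁/P₂).
R T̄/g = 191.8 × 225 / 3.696 = 11676 m.
ln(466.5/385) = ln(1.2117) = 0.19202.
Δz = 11676 × 0.19202 = 2242.0 m.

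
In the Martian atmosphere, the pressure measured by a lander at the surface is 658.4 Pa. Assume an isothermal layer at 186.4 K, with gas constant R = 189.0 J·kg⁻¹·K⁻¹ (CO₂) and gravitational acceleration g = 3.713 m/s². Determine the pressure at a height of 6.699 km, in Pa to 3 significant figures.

Scale height: H = RT/g = 189.0 × 186.4 / 3.713 = 9488.2 m.
Barometric formula: P = P₀ exp(−z/H).
z/H = 6699.0/9488.2 = 0.70603; exp(−0.70603) = 0.49360.
P = 658.4 × 0.49360 = 324.99 Pa.

P ≈ 325 Pa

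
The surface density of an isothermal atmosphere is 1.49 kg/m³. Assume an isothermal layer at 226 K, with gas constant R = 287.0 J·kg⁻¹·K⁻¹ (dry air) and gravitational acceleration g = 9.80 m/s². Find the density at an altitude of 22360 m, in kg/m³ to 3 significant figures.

Scale height: H = RT/g = 287.0 × 226 / 9.80 = 6618.6 m.
In an isothermal atmosphere, density decays like pressure: ρ = ρ₀ exp(−z/H).
z/H = 22360/6618.6 = 3.3784; exp(−3.3784) = 0.034102.
ρ = 1.49 × 0.034102 = 0.050812 kg/m³.

ρ ≈ 0.0508 kg/m³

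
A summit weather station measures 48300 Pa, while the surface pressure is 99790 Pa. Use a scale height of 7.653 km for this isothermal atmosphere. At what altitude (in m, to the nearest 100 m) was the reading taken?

z ≈ 5600 m

Invert the barometric formula: z = H ln(P₀/P).
P₀/P = 99790/48300 = 2.0660; ln(2.0660) = 0.72561.
z = 7653.0 × 0.72561 = 5553.1 m.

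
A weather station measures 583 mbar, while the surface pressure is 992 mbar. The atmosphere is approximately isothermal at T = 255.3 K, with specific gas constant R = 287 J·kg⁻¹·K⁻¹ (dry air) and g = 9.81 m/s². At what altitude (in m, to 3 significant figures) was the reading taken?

Scale height: H = RT/g = 287 × 255.3 / 9.81 = 7469.0 m.
Invert the barometric formula: z = H ln(P₀/P).
P₀/P = 992/583 = 1.7015; ln(1.7015) = 0.53151.
z = 7469.0 × 0.53151 = 3969.8 m.

z ≈ 3970 m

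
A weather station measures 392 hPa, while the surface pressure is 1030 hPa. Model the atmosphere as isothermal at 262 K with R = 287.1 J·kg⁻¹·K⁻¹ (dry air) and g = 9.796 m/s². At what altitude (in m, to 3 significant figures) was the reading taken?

z ≈ 7420 m

Scale height: H = RT/g = 287.1 × 262 / 9.796 = 7678.7 m.
Invert the barometric formula: z = H ln(P₀/P).
P₀/P = 1030/392 = 2.6276; ln(2.6276) = 0.96607.
z = 7678.7 × 0.96607 = 7418.2 m.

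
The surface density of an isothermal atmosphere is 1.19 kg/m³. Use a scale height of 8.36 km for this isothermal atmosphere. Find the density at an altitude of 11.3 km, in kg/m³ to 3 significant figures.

ρ ≈ 0.308 kg/m³

In an isothermal atmosphere, density decays like pressure: ρ = ρ₀ exp(−z/H).
z/H = 11300/8360.0 = 1.3517; exp(−1.3517) = 0.25880.
ρ = 1.19 × 0.25880 = 0.30797 kg/m³.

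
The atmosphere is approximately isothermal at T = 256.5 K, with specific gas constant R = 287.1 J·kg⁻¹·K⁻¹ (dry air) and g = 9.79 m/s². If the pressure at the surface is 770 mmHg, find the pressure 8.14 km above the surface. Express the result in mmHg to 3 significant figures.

P ≈ 261 mmHg

Scale height: H = RT/g = 287.1 × 256.5 / 9.79 = 7522.1 m.
Barometric formula: P = P₀ exp(−z/H).
z/H = 8140.0/7522.1 = 1.0821; exp(−1.0821) = 0.33888.
P = 770 × 0.33888 = 260.94 mmHg.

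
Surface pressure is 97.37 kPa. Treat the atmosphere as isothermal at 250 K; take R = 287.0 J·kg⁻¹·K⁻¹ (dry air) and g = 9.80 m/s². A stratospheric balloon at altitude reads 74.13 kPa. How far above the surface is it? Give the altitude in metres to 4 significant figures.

z ≈ 1997 m

Scale height: H = RT/g = 287.0 × 250 / 9.80 = 7321.4 m.
Invert the barometric formula: z = H ln(P₀/P).
P₀/P = 97.37/74.13 = 1.3135; ln(1.3135) = 0.27270.
z = 7321.4 × 0.27270 = 1996.5 m.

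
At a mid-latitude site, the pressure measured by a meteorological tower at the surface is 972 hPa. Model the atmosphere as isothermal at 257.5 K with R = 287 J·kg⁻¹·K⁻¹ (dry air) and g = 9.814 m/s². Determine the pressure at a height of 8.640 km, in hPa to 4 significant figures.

P ≈ 308.6 hPa

Scale height: H = RT/g = 287 × 257.5 / 9.814 = 7530.3 m.
Barometric formula: P = P₀ exp(−z/H).
z/H = 8640.0/7530.3 = 1.1474; exp(−1.1474) = 0.31746.
P = 972 × 0.31746 = 308.57 hPa.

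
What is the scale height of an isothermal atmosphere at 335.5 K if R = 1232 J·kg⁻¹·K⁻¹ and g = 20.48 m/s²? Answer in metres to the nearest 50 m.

H ≈ 20200 m

The scale height of an isothermal atmosphere is H = RT/g.
H = 1232 × 335.5 / 20.48 = 413340/20.48 = 20183 m.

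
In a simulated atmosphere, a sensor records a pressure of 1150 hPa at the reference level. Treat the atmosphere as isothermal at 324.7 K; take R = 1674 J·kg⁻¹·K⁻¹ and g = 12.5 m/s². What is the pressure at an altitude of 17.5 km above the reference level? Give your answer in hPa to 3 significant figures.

Scale height: H = RT/g = 1674 × 324.7 / 12.5 = 43484 m.
Barometric formula: P = P₀ exp(−z/H).
z/H = 17500/43484 = 0.40245; exp(−0.40245) = 0.66868.
P = 1150 × 0.66868 = 768.98 hPa.

P ≈ 769 hPa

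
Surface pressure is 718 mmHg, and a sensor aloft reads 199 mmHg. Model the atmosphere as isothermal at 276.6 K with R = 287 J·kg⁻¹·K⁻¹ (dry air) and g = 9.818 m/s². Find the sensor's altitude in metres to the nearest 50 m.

Scale height: H = RT/g = 287 × 276.6 / 9.818 = 8085.6 m.
Invert the barometric formula: z = H ln(P₀/P).
P₀/P = 718/199 = 3.6080; ln(3.6080) = 1.2832.
z = 8085.6 × 1.2832 = 10375 m.

z ≈ 10400 m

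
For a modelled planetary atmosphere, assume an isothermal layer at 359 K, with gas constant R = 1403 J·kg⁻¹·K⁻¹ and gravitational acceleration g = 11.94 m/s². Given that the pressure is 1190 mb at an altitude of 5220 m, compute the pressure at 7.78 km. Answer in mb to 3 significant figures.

P ≈ 1120 mb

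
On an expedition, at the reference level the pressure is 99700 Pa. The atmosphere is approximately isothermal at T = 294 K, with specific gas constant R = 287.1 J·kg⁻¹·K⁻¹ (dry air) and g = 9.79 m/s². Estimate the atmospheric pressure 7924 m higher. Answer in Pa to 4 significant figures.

P ≈ 39770 Pa

Scale height: H = RT/g = 287.1 × 294 / 9.79 = 8621.8 m.
Barometric formula: P = P₀ exp(−z/H).
z/H = 7924.0/8621.8 = 0.91907; exp(−0.91907) = 0.39889.
P = 99700 × 0.39889 = 39769 Pa.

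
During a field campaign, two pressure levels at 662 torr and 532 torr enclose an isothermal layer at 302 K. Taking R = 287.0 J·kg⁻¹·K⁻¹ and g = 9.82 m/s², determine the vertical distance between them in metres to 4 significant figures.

Hypsometric equation: Δz = (R T̄/g) ln(P₁/P₂).
R T̄/g = 287.0 × 302 / 9.82 = 8826.3 m.
ln(662/532) = ln(1.2444) = 0.21865.
Δz = 8826.3 × 0.21865 = 1929.9 m.

Δz ≈ 1930 m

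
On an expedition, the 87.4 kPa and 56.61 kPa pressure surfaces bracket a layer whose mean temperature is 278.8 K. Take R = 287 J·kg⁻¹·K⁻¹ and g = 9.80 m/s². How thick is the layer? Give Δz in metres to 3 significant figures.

Hypsometric equation: Δz = (R T̄/g) ln(P₁/P₂).
R T̄/g = 287 × 278.8 / 9.80 = 8164.9 m.
ln(87.4/56.61) = ln(1.5439) = 0.43431.
Δz = 8164.9 × 0.43431 = 3546.1 m.

Δz ≈ 3550 m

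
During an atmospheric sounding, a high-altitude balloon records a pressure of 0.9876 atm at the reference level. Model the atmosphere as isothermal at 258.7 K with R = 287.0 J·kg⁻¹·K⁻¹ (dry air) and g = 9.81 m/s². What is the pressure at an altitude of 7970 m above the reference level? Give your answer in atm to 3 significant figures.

Scale height: H = RT/g = 287.0 × 258.7 / 9.81 = 7568.5 m.
Barometric formula: P = P₀ exp(−z/H).
z/H = 7970.0/7568.5 = 1.0530; exp(−1.0530) = 0.34889.
P = 0.9876 × 0.34889 = 0.34456 atm.

P ≈ 0.345 atm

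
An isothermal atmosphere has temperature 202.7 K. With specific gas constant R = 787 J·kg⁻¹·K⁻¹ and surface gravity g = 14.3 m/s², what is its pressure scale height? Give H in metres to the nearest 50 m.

H ≈ 11150 m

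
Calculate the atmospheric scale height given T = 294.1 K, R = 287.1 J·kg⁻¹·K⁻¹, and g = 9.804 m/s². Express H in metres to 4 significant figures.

H ≈ 8612 m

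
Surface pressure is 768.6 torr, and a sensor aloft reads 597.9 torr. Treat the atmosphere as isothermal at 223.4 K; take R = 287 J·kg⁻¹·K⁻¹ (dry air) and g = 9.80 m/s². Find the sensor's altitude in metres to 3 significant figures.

z ≈ 1640 m

Scale height: H = RT/g = 287 × 223.4 / 9.80 = 6542.4 m.
Invert the barometric formula: z = H ln(P₀/P).
P₀/P = 768.6/597.9 = 1.2855; ln(1.2855) = 0.25115.
z = 6542.4 × 0.25115 = 1643.1 m.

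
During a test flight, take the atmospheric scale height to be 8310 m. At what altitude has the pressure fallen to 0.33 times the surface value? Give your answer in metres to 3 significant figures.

z ≈ 9210 m

Set P/P₀ = exp(−z/H) = 0.33, so z = −H ln(0.33).
−ln(0.33) = 1.1087; z = 8310.0 × 1.1087 = 9213.3 m.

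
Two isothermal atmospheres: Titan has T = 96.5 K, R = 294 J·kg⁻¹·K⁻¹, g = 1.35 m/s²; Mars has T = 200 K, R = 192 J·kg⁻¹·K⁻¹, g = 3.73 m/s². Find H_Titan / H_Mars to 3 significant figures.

H = RT/g for each body.
H_Titan = 294 × 96.5 / 1.35 = 21016 m.
H_Mars = 192 × 200 / 3.73 = 10295 m.
H_Titan/H_Mars = 21016/10295 = 2.0414.

H_Titan/H_Mars ≈ 2.04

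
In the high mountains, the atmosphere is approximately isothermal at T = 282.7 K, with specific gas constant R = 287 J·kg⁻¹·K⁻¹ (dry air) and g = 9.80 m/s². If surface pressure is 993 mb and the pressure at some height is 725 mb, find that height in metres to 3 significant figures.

z ≈ 2600 m

Scale height: H = RT/g = 287 × 282.7 / 9.80 = 8279.1 m.
Invert the barometric formula: z = H ln(P₀/P).
P₀/P = 993/725 = 1.3697; ln(1.3697) = 0.31459.
z = 8279.1 × 0.31459 = 2604.5 m.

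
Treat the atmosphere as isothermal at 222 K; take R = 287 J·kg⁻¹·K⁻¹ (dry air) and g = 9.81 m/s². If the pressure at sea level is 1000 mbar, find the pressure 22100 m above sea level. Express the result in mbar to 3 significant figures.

P ≈ 33.3 mbar

Scale height: H = RT/g = 287 × 222 / 9.81 = 6494.8 m.
Barometric formula: P = P₀ exp(−z/H).
z/H = 22100/6494.8 = 3.4027; exp(−3.4027) = 0.033283.
P = 1000 × 0.033283 = 33.283 mbar.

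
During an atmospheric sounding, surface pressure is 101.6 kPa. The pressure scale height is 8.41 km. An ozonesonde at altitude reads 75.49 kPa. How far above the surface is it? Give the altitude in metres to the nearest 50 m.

z ≈ 2500 m

Invert the barometric formula: z = H ln(P₀/P).
P₀/P = 101.6/75.49 = 1.3459; ln(1.3459) = 0.29706.
z = 8410.0 × 0.29706 = 2498.3 m.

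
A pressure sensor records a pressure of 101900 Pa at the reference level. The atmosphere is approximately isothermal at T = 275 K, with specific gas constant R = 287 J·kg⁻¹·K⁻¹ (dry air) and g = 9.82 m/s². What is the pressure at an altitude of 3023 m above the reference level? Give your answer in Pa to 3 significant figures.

P ≈ 70000 Pa

Scale height: H = RT/g = 287 × 275 / 9.82 = 8037.2 m.
Barometric formula: P = P₀ exp(−z/H).
z/H = 3023.0/8037.2 = 0.37613; exp(−0.37613) = 0.68651.
P = 101900 × 0.68651 = 69955 Pa.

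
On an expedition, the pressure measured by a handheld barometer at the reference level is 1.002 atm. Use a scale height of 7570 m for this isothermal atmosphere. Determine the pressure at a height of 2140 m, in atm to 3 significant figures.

P ≈ 0.755 atm

Barometric formula: P = P₀ exp(−z/H).
z/H = 2140.0/7570.0 = 0.28269; exp(−0.28269) = 0.75375.
P = 1.002 × 0.75375 = 0.75526 atm.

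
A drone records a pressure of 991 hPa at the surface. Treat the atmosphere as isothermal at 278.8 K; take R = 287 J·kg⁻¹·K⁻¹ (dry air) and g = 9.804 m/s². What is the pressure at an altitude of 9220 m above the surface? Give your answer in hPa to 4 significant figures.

P ≈ 320.2 hPa

Scale height: H = RT/g = 287 × 278.8 / 9.804 = 8161.5 m.
Barometric formula: P = P₀ exp(−z/H).
z/H = 9220.0/8161.5 = 1.1297; exp(−1.1297) = 0.32313.
P = 991 × 0.32313 = 320.22 hPa.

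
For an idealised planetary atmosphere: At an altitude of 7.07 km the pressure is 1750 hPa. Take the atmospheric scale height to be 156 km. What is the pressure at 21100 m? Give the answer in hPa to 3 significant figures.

P ≈ 1600 hPa

Between two levels, P₂ = P₁ exp(−Δz/H) with Δz = z₂ − z₁.
Δz = 21100 − 7070.0 = 14030 m; Δz/H = 14030/156000 = 0.089936.
P₂ = 1750 × exp(−0.089936) = 1750 × 0.91399 = 1599.5 hPa.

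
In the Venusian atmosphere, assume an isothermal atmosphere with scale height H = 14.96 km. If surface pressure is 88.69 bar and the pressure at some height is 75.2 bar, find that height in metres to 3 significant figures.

z ≈ 2470 m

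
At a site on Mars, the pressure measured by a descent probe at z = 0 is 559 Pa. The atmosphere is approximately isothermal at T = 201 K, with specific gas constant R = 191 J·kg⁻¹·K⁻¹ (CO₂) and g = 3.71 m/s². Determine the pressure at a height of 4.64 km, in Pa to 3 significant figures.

Scale height: H = RT/g = 191 × 201 / 3.71 = 10348 m.
Barometric formula: P = P₀ exp(−z/H).
z/H = 4640.0/10348 = 0.44840; exp(−0.44840) = 0.63865.
P = 559 × 0.63865 = 357.01 Pa.

P ≈ 357 Pa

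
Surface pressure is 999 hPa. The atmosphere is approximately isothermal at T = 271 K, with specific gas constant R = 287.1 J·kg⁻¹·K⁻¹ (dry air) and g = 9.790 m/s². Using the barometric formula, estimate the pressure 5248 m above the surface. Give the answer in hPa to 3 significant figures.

P ≈ 516 hPa

Scale height: H = RT/g = 287.1 × 271 / 9.790 = 7947.3 m.
Barometric formula: P = P₀ exp(−z/H).
z/H = 5248.0/7947.3 = 0.66035; exp(−0.66035) = 0.51667.
P = 999 × 0.51667 = 516.15 hPa.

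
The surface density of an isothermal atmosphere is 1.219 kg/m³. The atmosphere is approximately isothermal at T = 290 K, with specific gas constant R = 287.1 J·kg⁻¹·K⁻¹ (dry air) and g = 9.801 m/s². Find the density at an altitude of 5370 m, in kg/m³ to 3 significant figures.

Scale height: H = RT/g = 287.1 × 290 / 9.801 = 8494.9 m.
In an isothermal atmosphere, density decays like pressure: ρ = ρ₀ exp(−z/H).
z/H = 5370.0/8494.9 = 0.63214; exp(−0.63214) = 0.53145.
ρ = 1.219 × 0.53145 = 0.64784 kg/m³.

ρ ≈ 0.648 kg/m³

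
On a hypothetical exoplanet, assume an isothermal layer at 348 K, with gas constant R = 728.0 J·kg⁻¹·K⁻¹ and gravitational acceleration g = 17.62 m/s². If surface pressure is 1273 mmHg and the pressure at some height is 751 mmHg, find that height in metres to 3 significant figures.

Scale height: H = RT/g = 728.0 × 348 / 17.62 = 14378 m.
Invert the barometric formula: z = H ln(P₀/P).
P₀/P = 1273/751 = 1.6951; ln(1.6951) = 0.52774.
z = 14378 × 0.52774 = 7587.8 m.

z ≈ 7590 m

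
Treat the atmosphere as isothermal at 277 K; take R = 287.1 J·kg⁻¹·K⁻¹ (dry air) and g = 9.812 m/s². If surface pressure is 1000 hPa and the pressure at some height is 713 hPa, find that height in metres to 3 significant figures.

Scale height: H = RT/g = 287.1 × 277 / 9.812 = 8105.0 m.
Invert the barometric formula: z = H ln(P₀/P).
P₀/P = 1000/713 = 1.4025; ln(1.4025) = 0.33826.
z = 8105.0 × 0.33826 = 2741.6 m.

z ≈ 2740 m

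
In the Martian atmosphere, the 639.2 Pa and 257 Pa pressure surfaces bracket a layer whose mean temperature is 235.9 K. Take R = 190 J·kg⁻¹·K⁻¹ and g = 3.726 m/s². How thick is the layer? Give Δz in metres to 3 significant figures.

Hypsometric equation: Δz = (R T̄/g) ln(P₁/P₂).
R T̄/g = 190 × 235.9 / 3.726 = 12029 m.
ln(639.2/257) = ln(2.4872) = 0.91116.
Δz = 12029 × 0.91116 = 10960 m.

Δz ≈ 11000 m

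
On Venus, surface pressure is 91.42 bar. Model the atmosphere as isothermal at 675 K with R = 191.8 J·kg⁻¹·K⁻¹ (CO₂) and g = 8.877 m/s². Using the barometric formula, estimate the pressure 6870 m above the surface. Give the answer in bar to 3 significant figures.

Scale height: H = RT/g = 191.8 × 675 / 8.877 = 14584 m.
Barometric formula: P = P₀ exp(−z/H).
z/H = 6870.0/14584 = 0.47106; exp(−0.47106) = 0.62434.
P = 91.42 × 0.62434 = 57.077 bar.

P ≈ 57.1 bar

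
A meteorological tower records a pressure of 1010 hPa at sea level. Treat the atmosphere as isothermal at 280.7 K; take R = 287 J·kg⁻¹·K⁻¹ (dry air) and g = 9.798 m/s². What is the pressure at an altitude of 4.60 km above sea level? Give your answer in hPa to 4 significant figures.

P ≈ 577.2 hPa

Scale height: H = RT/g = 287 × 280.7 / 9.798 = 8222.2 m.
Barometric formula: P = P₀ exp(−z/H).
z/H = 4600.0/8222.2 = 0.55946; exp(−0.55946) = 0.57152.
P = 1010 × 0.57152 = 577.24 hPa.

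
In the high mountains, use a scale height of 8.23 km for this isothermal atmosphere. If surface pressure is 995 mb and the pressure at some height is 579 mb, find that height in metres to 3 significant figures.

z ≈ 4460 m

Invert the barometric formula: z = H ln(P₀/P).
P₀/P = 995/579 = 1.7185; ln(1.7185) = 0.54145.
z = 8230.0 × 0.54145 = 4456.1 m.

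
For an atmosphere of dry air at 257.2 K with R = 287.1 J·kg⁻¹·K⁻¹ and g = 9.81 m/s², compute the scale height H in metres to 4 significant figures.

The scale height of an isothermal atmosphere is H = RT/g.
H = 287.1 × 257.2 / 9.81 = 73842/9.81 = 7527.2 m.

H ≈ 7527 m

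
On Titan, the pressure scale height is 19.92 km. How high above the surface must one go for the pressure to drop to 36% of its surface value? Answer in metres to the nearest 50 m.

Set P/P₀ = exp(−z/H) = 0.36, so z = −H ln(0.36).
−ln(0.36) = 1.0217; z = 19920 × 1.0217 = 20352 m.

z ≈ 20350 m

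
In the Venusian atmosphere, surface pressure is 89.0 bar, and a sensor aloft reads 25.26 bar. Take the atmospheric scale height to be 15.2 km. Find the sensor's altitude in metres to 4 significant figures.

z ≈ 19140 m

Invert the barometric formula: z = H ln(P₀/P).
P₀/P = 89.0/25.26 = 3.5234; ln(3.5234) = 1.2594.
z = 15200 × 1.2594 = 19143 m.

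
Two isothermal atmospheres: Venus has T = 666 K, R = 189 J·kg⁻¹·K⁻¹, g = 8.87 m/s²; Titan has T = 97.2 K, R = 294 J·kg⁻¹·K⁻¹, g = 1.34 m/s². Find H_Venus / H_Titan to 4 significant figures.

H = RT/g for each body.
H_Venus = 189 × 666 / 8.87 = 14191 m.
H_Titan = 294 × 97.2 / 1.34 = 21326 m.
H_Venus/H_Titan = 14191/21326 = 0.66543.

H_Venus/H_Titan ≈ 0.6654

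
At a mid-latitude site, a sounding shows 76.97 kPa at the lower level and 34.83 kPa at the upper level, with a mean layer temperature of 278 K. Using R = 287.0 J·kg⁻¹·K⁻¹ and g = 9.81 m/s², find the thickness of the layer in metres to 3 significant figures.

Δz ≈ 6450 m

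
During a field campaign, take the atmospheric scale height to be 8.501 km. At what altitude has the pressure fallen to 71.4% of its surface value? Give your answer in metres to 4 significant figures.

z ≈ 2864 m

Set P/P₀ = exp(−z/H) = 0.714, so z = −H ln(0.714).
−ln(0.714) = 0.33687; z = 8501.0 × 0.33687 = 2863.7 m.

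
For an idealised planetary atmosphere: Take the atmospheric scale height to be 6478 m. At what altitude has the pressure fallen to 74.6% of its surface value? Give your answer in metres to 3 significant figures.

Set P/P₀ = exp(−z/H) = 0.746, so z = −H ln(0.746).
−ln(0.746) = 0.29303; z = 6478.0 × 0.29303 = 1898.2 m.

z ≈ 1900 m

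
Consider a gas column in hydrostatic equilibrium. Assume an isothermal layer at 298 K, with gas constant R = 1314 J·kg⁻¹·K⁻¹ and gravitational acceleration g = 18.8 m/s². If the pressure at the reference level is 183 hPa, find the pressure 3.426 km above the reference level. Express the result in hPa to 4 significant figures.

P ≈ 155.2 hPa

Scale height: H = RT/g = 1314 × 298 / 18.8 = 20828 m.
Barometric formula: P = P₀ exp(−z/H).
z/H = 3426.0/20828 = 0.16449; exp(−0.16449) = 0.84833.
P = 183 × 0.84833 = 155.24 hPa.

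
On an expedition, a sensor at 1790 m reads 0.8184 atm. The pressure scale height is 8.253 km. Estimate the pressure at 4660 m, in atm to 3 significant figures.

P ≈ 0.578 atm

Between two levels, P₂ = P₁ exp(−Δz/H) with Δz = z₂ − z₁.
Δz = 4660.0 − 1790.0 = 2870.0 m; Δz/H = 2870.0/8253.0 = 0.34775.
P₂ = 0.8184 × exp(−0.34775) = 0.8184 × 0.70628 = 0.57802 atm.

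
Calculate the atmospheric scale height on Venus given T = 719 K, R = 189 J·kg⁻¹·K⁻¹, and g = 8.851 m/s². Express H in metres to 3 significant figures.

The scale height of an isothermal atmosphere is H = RT/g.
H = 189 × 719 / 8.851 = 135890/8.851 = 15353 m.

H ≈ 15400 m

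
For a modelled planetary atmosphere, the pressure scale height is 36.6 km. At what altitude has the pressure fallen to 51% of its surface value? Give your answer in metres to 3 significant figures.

Set P/P₀ = exp(−z/H) = 0.51, so z = −H ln(0.51).
−ln(0.51) = 0.67334; z = 36600 × 0.67334 = 24644 m.

z ≈ 24600 m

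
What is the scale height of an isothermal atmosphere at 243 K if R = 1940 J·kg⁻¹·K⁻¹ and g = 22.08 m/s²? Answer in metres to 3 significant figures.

H ≈ 21400 m

The scale height of an isothermal atmosphere is H = RT/g.
H = 1940 × 243 / 22.08 = 471420/22.08 = 21351 m.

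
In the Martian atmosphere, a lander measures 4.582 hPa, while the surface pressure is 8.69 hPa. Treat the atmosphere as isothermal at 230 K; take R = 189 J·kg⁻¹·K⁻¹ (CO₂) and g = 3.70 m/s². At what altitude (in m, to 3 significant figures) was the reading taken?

Scale height: H = RT/g = 189 × 230 / 3.70 = 11749 m.
Invert the barometric formula: z = H ln(P₀/P).
P₀/P = 8.69/4.582 = 1.8966; ln(1.8966) = 0.64006.
z = 11749 × 0.64006 = 7520.1 m.

z ≈ 7520 m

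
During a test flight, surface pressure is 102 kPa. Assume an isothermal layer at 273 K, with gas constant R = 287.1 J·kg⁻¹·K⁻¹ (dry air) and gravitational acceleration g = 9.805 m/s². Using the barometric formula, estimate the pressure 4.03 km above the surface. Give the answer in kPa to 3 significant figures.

P ≈ 61.6 kPa

Scale height: H = RT/g = 287.1 × 273 / 9.805 = 7993.7 m.
Barometric formula: P = P₀ exp(−z/H).
z/H = 4030.0/7993.7 = 0.50415; exp(−0.50415) = 0.60402.
P = 102 × 0.60402 = 61.610 kPa.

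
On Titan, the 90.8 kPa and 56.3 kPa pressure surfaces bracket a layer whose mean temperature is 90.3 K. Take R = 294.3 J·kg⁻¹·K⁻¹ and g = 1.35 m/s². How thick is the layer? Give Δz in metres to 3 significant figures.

Δz ≈ 9410 m

Hypsometric equation: Δz = (R T̄/g) ln(P₁/P₂).
R T̄/g = 294.3 × 90.3 / 1.35 = 19685 m.
ln(90.8/56.3) = ln(1.6128) = 0.47797.
Δz = 19685 × 0.47797 = 9408.8 m.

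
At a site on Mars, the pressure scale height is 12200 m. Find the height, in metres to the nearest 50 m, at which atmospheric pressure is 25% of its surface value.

Set P/P₀ = exp(−z/H) = 0.25, so z = −H ln(0.25).
−ln(0.25) = 1.3863; z = 12200 × 1.3863 = 16913 m.

z ≈ 16900 m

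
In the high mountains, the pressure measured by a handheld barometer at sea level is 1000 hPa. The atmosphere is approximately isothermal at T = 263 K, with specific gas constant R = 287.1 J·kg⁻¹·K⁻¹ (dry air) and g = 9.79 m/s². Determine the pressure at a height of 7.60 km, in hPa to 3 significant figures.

P ≈ 373 hPa

Scale height: H = RT/g = 287.1 × 263 / 9.79 = 7712.7 m.
Barometric formula: P = P₀ exp(−z/H).
z/H = 7600.0/7712.7 = 0.98539; exp(−0.98539) = 0.37329.
P = 1000 × 0.37329 = 373.29 hPa.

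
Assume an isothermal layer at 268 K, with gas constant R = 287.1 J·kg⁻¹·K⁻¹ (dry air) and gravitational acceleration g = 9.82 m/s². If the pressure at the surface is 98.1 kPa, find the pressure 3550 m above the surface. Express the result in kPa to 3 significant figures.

P ≈ 62.4 kPa

Scale height: H = RT/g = 287.1 × 268 / 9.82 = 7835.3 m.
Barometric formula: P = P₀ exp(−z/H).
z/H = 3550.0/7835.3 = 0.45308; exp(−0.45308) = 0.63567.
P = 98.1 × 0.63567 = 62.359 kPa.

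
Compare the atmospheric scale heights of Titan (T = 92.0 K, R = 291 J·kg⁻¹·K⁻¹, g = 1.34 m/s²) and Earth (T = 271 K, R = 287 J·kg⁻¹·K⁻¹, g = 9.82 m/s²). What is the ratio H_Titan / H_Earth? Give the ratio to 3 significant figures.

H = RT/g for each body.
H_Titan = 291 × 92.0 / 1.34 = 19979 m.
H_Earth = 287 × 271 / 9.82 = 7920.3 m.
H_Titan/H_Earth = 19979/7920.3 = 2.5225.

H_Titan/H_Earth ≈ 2.52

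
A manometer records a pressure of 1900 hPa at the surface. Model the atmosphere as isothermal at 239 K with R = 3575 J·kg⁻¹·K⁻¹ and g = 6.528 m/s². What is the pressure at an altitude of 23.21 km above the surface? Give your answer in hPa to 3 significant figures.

P ≈ 1590 hPa

Scale height: H = RT/g = 3575 × 239 / 6.528 = 130890 m.
Barometric formula: P = P₀ exp(−z/H).
z/H = 23210/130890 = 0.17732; exp(−0.17732) = 0.83751.
P = 1900 × 0.83751 = 1591.3 hPa.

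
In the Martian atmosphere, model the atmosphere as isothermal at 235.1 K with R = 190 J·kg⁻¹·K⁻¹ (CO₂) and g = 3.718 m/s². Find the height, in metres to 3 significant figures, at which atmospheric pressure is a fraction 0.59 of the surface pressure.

z ≈ 6340 m

Scale height: H = RT/g = 190 × 235.1 / 3.718 = 12014 m.
Set P/P₀ = exp(−z/H) = 0.59, so z = −H ln(0.59).
−ln(0.59) = 0.52763; z = 12014 × 0.52763 = 6338.9 m.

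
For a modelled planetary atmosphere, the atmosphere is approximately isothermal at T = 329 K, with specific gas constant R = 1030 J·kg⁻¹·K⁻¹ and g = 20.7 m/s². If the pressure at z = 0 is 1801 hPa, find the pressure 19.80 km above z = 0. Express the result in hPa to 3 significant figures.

P ≈ 537 hPa

Scale height: H = RT/g = 1030 × 329 / 20.7 = 16371 m.
Barometric formula: P = P₀ exp(−z/H).
z/H = 19800/16371 = 1.2095; exp(−1.2095) = 0.29835.
P = 1801 × 0.29835 = 537.33 hPa.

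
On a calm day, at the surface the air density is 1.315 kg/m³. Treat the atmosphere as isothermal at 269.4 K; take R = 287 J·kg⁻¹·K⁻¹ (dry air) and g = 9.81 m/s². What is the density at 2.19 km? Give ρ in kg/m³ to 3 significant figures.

Scale height: H = RT/g = 287 × 269.4 / 9.81 = 7881.5 m.
In an isothermal atmosphere, density decays like pressure: ρ = ρ₀ exp(−z/H).
z/H = 2190.0/7881.5 = 0.27787; exp(−0.27787) = 0.75740.
ρ = 1.315 × 0.75740 = 0.99598 kg/m³.

ρ ≈ 0.996 kg/m³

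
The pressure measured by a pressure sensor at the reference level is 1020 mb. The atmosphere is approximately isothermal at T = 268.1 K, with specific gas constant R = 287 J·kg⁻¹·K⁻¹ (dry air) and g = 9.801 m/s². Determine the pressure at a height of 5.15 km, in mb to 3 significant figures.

Scale height: H = RT/g = 287 × 268.1 / 9.801 = 7850.7 m.
Barometric formula: P = P₀ exp(−z/H).
z/H = 5150.0/7850.7 = 0.65599; exp(−0.65599) = 0.51893.
P = 1020 × 0.51893 = 529.31 mb.

P ≈ 529 mb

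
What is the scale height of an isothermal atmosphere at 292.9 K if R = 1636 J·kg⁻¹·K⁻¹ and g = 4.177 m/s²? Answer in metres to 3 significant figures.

H ≈ 115000 m

The scale height of an isothermal atmosphere is H = RT/g.
H = 1636 × 292.9 / 4.177 = 479180/4.177 = 114720 m.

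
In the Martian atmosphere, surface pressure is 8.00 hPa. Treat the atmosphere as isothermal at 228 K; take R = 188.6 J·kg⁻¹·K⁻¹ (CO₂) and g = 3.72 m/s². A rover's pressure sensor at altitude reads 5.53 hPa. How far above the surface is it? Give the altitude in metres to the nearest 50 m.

Scale height: H = RT/g = 188.6 × 228 / 3.72 = 11559 m.
Invert the barometric formula: z = H ln(P₀/P).
P₀/P = 8.00/5.53 = 1.4467; ln(1.4467) = 0.36929.
z = 11559 × 0.36929 = 4268.6 m.

z ≈ 4250 m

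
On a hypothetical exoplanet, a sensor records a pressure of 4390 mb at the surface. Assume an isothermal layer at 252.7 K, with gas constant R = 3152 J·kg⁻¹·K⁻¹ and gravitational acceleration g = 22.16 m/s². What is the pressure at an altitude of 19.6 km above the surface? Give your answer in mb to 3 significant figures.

Scale height: H = RT/g = 3152 × 252.7 / 22.16 = 35944 m.
Barometric formula: P = P₀ exp(−z/H).
z/H = 19600/35944 = 0.54529; exp(−0.54529) = 0.57967.
P = 4390 × 0.57967 = 2544.8 mb.

P ≈ 2540 mb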